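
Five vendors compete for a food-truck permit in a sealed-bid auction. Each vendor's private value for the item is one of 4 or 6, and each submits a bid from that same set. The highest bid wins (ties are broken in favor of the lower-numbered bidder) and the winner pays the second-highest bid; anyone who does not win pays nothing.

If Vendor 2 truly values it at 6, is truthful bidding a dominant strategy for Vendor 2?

Check each profile of the others' bids and compare truth against every alternative bid.
Others bid (4, 4, 4, 4): truth gives 2, best alternative gives 0.
Others bid (4, 4, 4, 6): truth gives 0, best alternative gives 0.
Others bid (4, 4, 6, 4): truth gives 0, best alternative gives 0.
Others bid (4, 4, 6, 6): truth gives 0, best alternative gives 0.
Others bid (4, 6, 4, 4): truth gives 0, best alternative gives 0.
Others bid (4, 6, 4, 6): truth gives 0, best alternative gives 0.
(Remaining 10 profiles checked similarly; truth is weakly best in each.)
In every case the truthful bid is at least as good as any alternative, so it is a dominant strategy.

Yes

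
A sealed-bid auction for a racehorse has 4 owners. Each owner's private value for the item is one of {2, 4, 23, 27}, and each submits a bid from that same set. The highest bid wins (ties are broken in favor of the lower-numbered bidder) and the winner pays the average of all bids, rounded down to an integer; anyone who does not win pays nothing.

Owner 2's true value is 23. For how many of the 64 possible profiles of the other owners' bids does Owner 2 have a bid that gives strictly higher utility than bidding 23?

Others bid (2, 2, 2): truth gives 16; bid 4 gives 21 > 16. Violating.
Others bid (2, 2, 4): truth gives 16; bid 4 gives 20 > 16. Violating.
Others bid (2, 2, 27): truth gives 0; bid 27 gives 9 > 0. Violating.
Others bid (2, 4, 2): truth gives 16; bid 4 gives 20 > 16. Violating.
Others bid (2, 2, 23): truth gives 11; no alternative beats it.
Others bid (2, 4, 23): truth gives 10; no alternative beats it.
(Checking all 64 profiles: 30 have a profitable deviation, 34 do not.)

30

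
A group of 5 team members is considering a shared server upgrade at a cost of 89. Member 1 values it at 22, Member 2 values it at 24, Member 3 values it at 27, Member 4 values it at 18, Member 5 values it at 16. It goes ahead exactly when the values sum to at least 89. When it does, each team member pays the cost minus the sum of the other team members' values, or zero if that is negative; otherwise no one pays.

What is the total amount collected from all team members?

19

Total value 107 ≥ cost 89, so it is built.
Member 1: others sum to 85; max(0, 89 - 85) = 4.
Member 2: others sum to 83; max(0, 89 - 83) = 6.
Member 3: others sum to 80; max(0, 89 - 80) = 9.
Member 4: others sum to 89; max(0, 89 - 89) = 0.
Member 5: others sum to 91; max(0, 89 - 91) = 0.
Total collected = 4 + 6 + 9 + 0 + 0 = 19.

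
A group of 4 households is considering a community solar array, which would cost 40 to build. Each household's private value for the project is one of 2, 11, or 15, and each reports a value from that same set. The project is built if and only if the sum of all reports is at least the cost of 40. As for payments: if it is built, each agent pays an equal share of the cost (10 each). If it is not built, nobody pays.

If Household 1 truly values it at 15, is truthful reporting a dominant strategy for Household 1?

Check each profile of the others' reports and compare truth against every alternative report.
Others report (2, 11, 15): truth gives 5, best alternative gives 0.
Others report (2, 15, 11): truth gives 5, best alternative gives 0.
Others report (11, 2, 15): truth gives 5, best alternative gives 0.
Others report (11, 15, 2): truth gives 5, best alternative gives 0.
Others report (15, 2, 11): truth gives 5, best alternative gives 0.
Others report (15, 11, 2): truth gives 5, best alternative gives 0.
(Remaining 21 profiles checked similarly; truth is weakly best in each.)
In every case the truthful report is at least as good as any alternative, so it is a dominant strategy.

Yes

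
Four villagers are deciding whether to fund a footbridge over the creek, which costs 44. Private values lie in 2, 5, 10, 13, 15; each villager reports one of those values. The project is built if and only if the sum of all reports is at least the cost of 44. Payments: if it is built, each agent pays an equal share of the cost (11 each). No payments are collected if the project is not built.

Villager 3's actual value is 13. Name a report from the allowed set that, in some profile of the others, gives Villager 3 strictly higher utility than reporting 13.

Suppose Villager 1 reports 2, Villager 2 reports 13 and Villager 4 reports 15.
Report 13: project not built, utility 0.
Report 15: project built, pays 11, utility 13 - 11 = 2.
So reporting 15 beats truth here (2 > 0).

15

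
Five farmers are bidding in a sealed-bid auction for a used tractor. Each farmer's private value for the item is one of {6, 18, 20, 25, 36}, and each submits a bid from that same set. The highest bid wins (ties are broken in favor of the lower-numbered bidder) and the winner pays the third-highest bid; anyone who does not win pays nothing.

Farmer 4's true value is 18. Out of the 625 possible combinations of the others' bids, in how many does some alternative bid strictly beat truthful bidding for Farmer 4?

Others bid (6, 6, 6, 20): truth gives 0; bid 20 gives 12 > 0. Violating.
Others bid (6, 6, 6, 25): truth gives 0; bid 25 gives 12 > 0. Violating.
Others bid (6, 6, 6, 36): truth gives 0; bid 36 gives 12 > 0. Violating.
Others bid (6, 6, 18, 6): truth gives 0; bid 20 gives 12 > 0. Violating.
Others bid (6, 6, 6, 6): truth gives 12; no alternative beats it.
Others bid (6, 6, 6, 18): truth gives 12; no alternative beats it.
(Checking all 625 profiles: 12 have a profitable deviation, 613 do not.)

12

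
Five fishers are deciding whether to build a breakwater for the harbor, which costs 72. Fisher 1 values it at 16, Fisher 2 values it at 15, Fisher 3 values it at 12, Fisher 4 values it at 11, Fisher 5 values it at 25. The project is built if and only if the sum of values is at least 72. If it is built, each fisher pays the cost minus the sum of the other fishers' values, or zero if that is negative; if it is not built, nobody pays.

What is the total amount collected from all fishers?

Total value 79 ≥ cost 72, so it is built.
Fisher 1: others sum to 63; max(0, 72 - 63) = 9.
Fisher 2: others sum to 64; max(0, 72 - 64) = 8.
Fisher 3: others sum to 67; max(0, 72 - 67) = 5.
Fisher 4: others sum to 68; max(0, 72 - 68) = 4.
Fisher 5: others sum to 54; max(0, 72 - 54) = 18.
Total collected = 9 + 8 + 5 + 4 + 18 = 44.

44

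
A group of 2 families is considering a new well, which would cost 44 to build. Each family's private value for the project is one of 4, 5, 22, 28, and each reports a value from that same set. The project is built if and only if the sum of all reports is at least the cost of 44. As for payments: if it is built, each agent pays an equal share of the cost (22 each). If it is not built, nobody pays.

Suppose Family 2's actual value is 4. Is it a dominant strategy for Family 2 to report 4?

Check each profile of the others' reports and compare truth against every alternative report.
Others report (4): truth gives 0, best alternative gives 0.
Others report (5): truth gives 0, best alternative gives 0.
Others report (22): truth gives 0, best alternative gives 0.
Others report (28): truth gives 0, best alternative gives 0.
In every case the truthful report is at least as good as any alternative, so it is a dominant strategy.

Yes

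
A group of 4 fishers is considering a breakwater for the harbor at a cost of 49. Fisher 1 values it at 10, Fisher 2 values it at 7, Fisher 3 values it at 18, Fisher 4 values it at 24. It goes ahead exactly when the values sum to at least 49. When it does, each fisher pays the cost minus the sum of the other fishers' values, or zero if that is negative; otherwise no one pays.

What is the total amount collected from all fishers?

22

Total value 59 ≥ cost 49, so it is built.
Fisher 1: others sum to 49; max(0, 49 - 49) = 0.
Fisher 2: others sum to 52; max(0, 49 - 52) = 0.
Fisher 3: others sum to 41; max(0, 49 - 41) = 8.
Fisher 4: others sum to 35; max(0, 49 - 35) = 14.
Total collected = 0 + 0 + 8 + 14 = 22.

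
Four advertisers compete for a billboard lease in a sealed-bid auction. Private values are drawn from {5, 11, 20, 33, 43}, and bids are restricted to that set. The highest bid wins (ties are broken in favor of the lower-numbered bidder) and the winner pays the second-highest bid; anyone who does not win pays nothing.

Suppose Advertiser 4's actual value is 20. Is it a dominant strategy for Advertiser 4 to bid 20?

Yes

Check each profile of the others' bids and compare truth against every alternative bid.
Others bid (5, 5, 5): truth gives 15, best alternative gives 15.
Others bid (5, 5, 11): truth gives 9, best alternative gives 9.
Others bid (5, 11, 5): truth gives 9, best alternative gives 9.
Others bid (5, 11, 11): truth gives 9, best alternative gives 9.
Others bid (11, 5, 5): truth gives 9, best alternative gives 9.
Others bid (11, 5, 11): truth gives 9, best alternative gives 9.
(Remaining 119 profiles checked similarly; truth is weakly best in each.)
In every case the truthful bid is at least as good as any alternative, so it is a dominant strategy.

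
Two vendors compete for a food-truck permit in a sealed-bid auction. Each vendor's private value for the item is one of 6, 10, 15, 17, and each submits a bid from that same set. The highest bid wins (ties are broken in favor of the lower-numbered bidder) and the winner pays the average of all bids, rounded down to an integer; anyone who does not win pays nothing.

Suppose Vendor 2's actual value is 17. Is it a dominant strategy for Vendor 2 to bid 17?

Consider the case where Vendor 1 bids 6.
Truthful bid 17: wins, pays 11, utility 17 - 11 = 6.
Bid 10 instead: wins, pays 8, utility 17 - 8 = 9.
Since 9 > 6, bidding 10 is strictly better here, so truthful bidding is not dominant.

No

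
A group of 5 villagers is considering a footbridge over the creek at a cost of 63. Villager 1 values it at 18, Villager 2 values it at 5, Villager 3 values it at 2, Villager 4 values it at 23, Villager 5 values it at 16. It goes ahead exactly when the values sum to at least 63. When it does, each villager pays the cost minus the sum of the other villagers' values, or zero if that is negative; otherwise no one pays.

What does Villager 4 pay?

22

Total value 64 ≥ cost 63, so the project is built.
The other villagers' values sum to 41.
Cost minus that sum is 63 - 41 = 22.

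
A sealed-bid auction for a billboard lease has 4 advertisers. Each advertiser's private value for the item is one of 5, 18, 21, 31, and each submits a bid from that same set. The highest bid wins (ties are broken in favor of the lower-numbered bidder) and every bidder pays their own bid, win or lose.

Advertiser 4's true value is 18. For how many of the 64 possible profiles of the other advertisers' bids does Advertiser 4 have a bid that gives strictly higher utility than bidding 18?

Others bid (5, 5, 18): truth gives -18; bid 21 gives -3 > -18. Violating.
Others bid (5, 5, 21): truth gives -18; bid 5 gives -5 > -18. Violating.
Others bid (5, 5, 31): truth gives -18; bid 5 gives -5 > -18. Violating.
Others bid (5, 18, 5): truth gives -18; bid 21 gives -3 > -18. Violating.
Others bid (5, 5, 5): truth gives 0; no alternative beats it.
(Checking all 64 profiles: 63 have a profitable deviation, 1 does not.)

63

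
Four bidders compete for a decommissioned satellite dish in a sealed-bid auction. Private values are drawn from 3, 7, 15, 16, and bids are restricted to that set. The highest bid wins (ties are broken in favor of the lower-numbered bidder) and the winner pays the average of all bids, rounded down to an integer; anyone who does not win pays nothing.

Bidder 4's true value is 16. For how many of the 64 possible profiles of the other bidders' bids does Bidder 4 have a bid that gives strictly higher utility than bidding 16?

Others bid (3, 3, 3): truth gives 10; bid 7 gives 12 > 10. Violating.
Others bid (3, 3, 7): truth gives 9; no alternative beats it.
Others bid (3, 3, 15): truth gives 7; no alternative beats it.
(Checking all 64 profiles: 1 has a profitable deviation, 63 do not.)

1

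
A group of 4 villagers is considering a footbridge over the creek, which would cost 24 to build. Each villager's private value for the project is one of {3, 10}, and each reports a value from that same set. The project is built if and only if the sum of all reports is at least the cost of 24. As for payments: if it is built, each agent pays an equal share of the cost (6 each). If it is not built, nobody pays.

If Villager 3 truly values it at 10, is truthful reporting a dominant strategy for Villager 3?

Yes

Check each profile of the others' reports and compare truth against every alternative report.
Others report (3, 3, 10): truth gives 4, best alternative gives 0.
Others report (3, 10, 3): truth gives 4, best alternative gives 0.
Others report (10, 3, 3): truth gives 4, best alternative gives 0.
Others report (3, 10, 10): truth gives 4, best alternative gives 4.
Others report (10, 3, 10): truth gives 4, best alternative gives 4.
Others report (10, 10, 3): truth gives 4, best alternative gives 4.
(Remaining 2 profiles checked similarly; truth is weakly best in each.)
In every case the truthful report is at least as good as any alternative, so it is a dominant strategy.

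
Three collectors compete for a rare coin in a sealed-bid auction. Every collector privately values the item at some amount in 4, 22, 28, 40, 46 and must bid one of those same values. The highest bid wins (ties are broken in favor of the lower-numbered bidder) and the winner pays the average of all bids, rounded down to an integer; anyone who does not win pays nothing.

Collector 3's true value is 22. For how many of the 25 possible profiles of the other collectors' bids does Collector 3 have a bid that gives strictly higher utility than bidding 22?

2

Others bid (4, 22): truth gives 0; bid 28 gives 4 > 0. Violating.
Others bid (22, 4): truth gives 0; bid 28 gives 4 > 0. Violating.
Others bid (4, 4): truth gives 12; no alternative beats it.
Others bid (4, 28): truth gives 0; no alternative beats it.
(Checking all 25 profiles: 2 have a profitable deviation, 23 do not.)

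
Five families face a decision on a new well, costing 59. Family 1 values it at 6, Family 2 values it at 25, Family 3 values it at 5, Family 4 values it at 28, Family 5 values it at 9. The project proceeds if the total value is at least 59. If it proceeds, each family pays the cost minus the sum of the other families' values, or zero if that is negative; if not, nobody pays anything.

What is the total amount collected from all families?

25

Total value 73 ≥ cost 59, so it is built.
Family 1: others sum to 67; max(0, 59 - 67) = 0.
Family 2: others sum to 48; max(0, 59 - 48) = 11.
Family 3: others sum to 68; max(0, 59 - 68) = 0.
Family 4: others sum to 45; max(0, 59 - 45) = 14.
Family 5: others sum to 64; max(0, 59 - 64) = 0.
Total collected = 0 + 11 + 0 + 14 + 0 = 25.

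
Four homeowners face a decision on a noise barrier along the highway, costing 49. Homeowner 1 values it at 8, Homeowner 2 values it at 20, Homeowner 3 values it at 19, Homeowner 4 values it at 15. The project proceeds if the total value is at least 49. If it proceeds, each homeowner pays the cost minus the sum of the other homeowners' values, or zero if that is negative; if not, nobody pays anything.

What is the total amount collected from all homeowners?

Total value 62 ≥ cost 49, so it is built.
Homeowner 1: others sum to 54; max(0, 49 - 54) = 0.
Homeowner 2: others sum to 42; max(0, 49 - 42) = 7.
Homeowner 3: others sum to 43; max(0, 49 - 43) = 6.
Homeowner 4: others sum to 47; max(0, 49 - 47) = 2.
Total collected = 0 + 7 + 6 + 2 = 15.

15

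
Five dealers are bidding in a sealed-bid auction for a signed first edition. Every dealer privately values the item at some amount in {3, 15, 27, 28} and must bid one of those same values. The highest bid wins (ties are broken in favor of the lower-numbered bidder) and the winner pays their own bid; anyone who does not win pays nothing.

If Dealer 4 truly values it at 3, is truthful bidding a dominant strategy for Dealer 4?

Check each profile of the others' bids and compare truth against every alternative bid.
Others bid (3, 3, 3, 3): truth gives 0, best alternative gives -12.
Others bid (3, 3, 3, 15): truth gives 0, best alternative gives -12.
Others bid (3, 3, 3, 27): truth gives 0, best alternative gives 0.
Others bid (3, 3, 3, 28): truth gives 0, best alternative gives 0.
Others bid (3, 3, 15, 3): truth gives 0, best alternative gives 0.
Others bid (3, 3, 15, 15): truth gives 0, best alternative gives 0.
(Remaining 250 profiles checked similarly; truth is weakly best in each.)
In every case the truthful bid is at least as good as any alternative, so it is a dominant strategy.

Yes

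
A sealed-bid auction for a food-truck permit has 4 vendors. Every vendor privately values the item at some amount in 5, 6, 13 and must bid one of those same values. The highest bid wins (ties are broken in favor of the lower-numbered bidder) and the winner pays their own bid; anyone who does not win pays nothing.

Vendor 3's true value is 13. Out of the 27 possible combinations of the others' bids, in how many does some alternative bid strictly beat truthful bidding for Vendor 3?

2

Others bid (5, 5, 5): truth gives 0; bid 6 gives 7 > 0. Violating.
Others bid (5, 5, 6): truth gives 0; bid 6 gives 7 > 0. Violating.
Others bid (5, 5, 13): truth gives 0; no alternative beats it.
Others bid (5, 6, 5): truth gives 0; no alternative beats it.
(Checking all 27 profiles: 2 have a profitable deviation, 25 do not.)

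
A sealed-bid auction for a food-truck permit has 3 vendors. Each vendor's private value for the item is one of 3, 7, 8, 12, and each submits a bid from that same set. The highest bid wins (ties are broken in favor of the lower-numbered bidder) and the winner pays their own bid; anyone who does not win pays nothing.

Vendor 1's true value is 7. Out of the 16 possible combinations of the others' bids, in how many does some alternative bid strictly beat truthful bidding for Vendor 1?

1

Others bid (3, 3): truth gives 0; bid 3 gives 4 > 0. Violating.
Others bid (3, 7): truth gives 0; no alternative beats it.
Others bid (3, 8): truth gives 0; no alternative beats it.
(Checking all 16 profiles: 1 has a profitable deviation, 15 do not.)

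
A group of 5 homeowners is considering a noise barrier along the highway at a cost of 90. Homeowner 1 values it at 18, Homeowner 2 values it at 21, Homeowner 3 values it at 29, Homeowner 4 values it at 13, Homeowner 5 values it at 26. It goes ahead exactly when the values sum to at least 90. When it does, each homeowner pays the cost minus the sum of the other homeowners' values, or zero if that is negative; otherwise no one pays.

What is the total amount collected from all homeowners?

26

Total value 107 ≥ cost 90, so it is built.
Homeowner 1: others sum to 89; max(0, 90 - 89) = 1.
Homeowner 2: others sum to 86; max(0, 90 - 86) = 4.
Homeowner 3: others sum to 78; max(0, 90 - 78) = 12.
Homeowner 4: others sum to 94; max(0, 90 - 94) = 0.
Homeowner 5: others sum to 81; max(0, 90 - 81) = 9.
Total collected = 1 + 4 + 12 + 0 + 9 = 26.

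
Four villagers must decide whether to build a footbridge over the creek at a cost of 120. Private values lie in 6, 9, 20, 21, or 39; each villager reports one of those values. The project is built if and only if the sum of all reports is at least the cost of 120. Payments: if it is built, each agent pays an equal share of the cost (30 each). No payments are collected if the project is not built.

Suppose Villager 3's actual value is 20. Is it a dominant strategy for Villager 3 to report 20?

Check each profile of the others' reports and compare truth against every alternative report.
Others report (39, 39, 39): truth gives -10, best alternative gives -10.
Others report (6, 6, 6): truth gives 0, best alternative gives 0.
Others report (6, 6, 9): truth gives 0, best alternative gives 0.
Others report (6, 6, 20): truth gives 0, best alternative gives 0.
Others report (6, 6, 21): truth gives 0, best alternative gives 0.
Others report (6, 6, 39): truth gives 0, best alternative gives 0.
(Remaining 119 profiles checked similarly; truth is weakly best in each.)
In every case the truthful report is at least as good as any alternative, so it is a dominant strategy.

Yes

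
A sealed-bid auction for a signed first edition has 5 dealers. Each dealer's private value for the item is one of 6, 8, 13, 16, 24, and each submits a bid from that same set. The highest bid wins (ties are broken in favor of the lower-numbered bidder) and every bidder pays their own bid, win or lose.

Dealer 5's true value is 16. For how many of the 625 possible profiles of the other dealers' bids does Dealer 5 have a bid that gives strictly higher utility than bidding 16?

Others bid (6, 6, 6, 6): truth gives 0; bid 8 gives 8 > 0. Violating.
Others bid (6, 6, 6, 8): truth gives 0; bid 13 gives 3 > 0. Violating.
Others bid (6, 6, 6, 16): truth gives -16; bid 6 gives -6 > -16. Violating.
Others bid (6, 6, 6, 24): truth gives -16; bid 6 gives -6 > -16. Violating.
Others bid (6, 6, 6, 13): truth gives 0; no alternative beats it.
Others bid (6, 6, 8, 13): truth gives 0; no alternative beats it.
(Checking all 625 profiles: 560 have a profitable deviation, 65 do not.)

560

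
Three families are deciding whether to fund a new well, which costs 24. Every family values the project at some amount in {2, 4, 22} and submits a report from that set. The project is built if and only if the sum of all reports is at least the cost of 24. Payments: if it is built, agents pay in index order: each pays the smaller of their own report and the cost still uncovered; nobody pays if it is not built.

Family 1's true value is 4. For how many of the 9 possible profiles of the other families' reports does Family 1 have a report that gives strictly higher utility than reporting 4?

5

Others report (2, 22): truth gives 0; report 2 gives 2 > 0. Violating.
Others report (4, 22): truth gives 0; report 2 gives 2 > 0. Violating.
Others report (22, 2): truth gives 0; report 2 gives 2 > 0. Violating.
Others report (22, 4): truth gives 0; report 2 gives 2 > 0. Violating.
Others report (2, 2): truth gives 0; no alternative beats it.
Others report (2, 4): truth gives 0; no alternative beats it.
(Checking all 9 profiles: 5 have a profitable deviation, 4 do not.)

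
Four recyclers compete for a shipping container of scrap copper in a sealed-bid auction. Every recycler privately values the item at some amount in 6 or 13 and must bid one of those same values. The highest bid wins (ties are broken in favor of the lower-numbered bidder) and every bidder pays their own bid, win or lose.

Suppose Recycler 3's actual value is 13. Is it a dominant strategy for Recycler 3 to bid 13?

No

Consider the case where Recycler 1 bids 6, Recycler 2 bids 13 and Recycler 4 bids 6.
Truthful bid 13: loses but pays 13, utility -13.
Bid 6 instead: loses but pays 6, utility -6.
Since -6 > -13, bidding 6 is strictly better here, so truthful bidding is not dominant.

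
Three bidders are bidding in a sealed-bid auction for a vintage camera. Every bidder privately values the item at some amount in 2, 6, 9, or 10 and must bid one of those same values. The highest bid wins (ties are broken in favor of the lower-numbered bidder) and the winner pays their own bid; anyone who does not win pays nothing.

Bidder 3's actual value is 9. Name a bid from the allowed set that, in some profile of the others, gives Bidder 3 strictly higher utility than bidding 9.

Suppose Bidder 1 bids 2 and Bidder 2 bids 2.
Bid 9: wins, pays 9, utility 9 - 9 = 0.
Bid 6: wins, pays 6, utility 9 - 6 = 3.
So bidding 6 beats truth here (3 > 0).

6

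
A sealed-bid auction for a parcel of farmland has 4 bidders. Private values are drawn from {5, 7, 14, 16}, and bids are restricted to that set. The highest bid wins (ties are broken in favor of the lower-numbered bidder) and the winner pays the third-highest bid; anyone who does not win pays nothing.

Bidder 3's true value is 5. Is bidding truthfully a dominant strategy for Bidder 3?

Yes

Check each profile of the others' bids and compare truth against every alternative bid.
Others bid (5, 5, 5): truth gives 0, best alternative gives 0.
Others bid (5, 5, 7): truth gives 0, best alternative gives 0.
Others bid (5, 5, 14): truth gives 0, best alternative gives 0.
Others bid (5, 5, 16): truth gives 0, best alternative gives 0.
Others bid (5, 7, 5): truth gives 0, best alternative gives 0.
Others bid (5, 7, 7): truth gives 0, best alternative gives 0.
(Remaining 58 profiles checked similarly; truth is weakly best in each.)
In every case the truthful bid is at least as good as any alternative, so it is a dominant strategy.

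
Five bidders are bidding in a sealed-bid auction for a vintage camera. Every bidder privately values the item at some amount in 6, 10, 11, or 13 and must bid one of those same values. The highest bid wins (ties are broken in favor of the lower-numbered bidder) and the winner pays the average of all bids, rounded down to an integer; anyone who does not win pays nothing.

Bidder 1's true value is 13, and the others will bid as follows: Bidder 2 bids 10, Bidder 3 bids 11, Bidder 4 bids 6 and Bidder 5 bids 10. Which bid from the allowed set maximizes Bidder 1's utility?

Bid 6: loses, pays 0, utility 0.
Bid 10: loses, pays 0, utility 0.
Bid 11: wins, pays 9, utility 13 - 9 = 4.
Bid 13: wins, pays 10, utility 13 - 10 = 3.
The best choice is 11 with utility 4.

11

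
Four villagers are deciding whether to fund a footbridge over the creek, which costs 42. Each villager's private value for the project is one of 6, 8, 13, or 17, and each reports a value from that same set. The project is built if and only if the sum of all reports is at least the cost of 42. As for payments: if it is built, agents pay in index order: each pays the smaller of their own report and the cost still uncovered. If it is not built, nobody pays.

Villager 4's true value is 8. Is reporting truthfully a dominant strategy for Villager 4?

Check each profile of the others' reports and compare truth against every alternative report.
Others report (8, 17, 17): truth gives 8, best alternative gives 8.
Others report (13, 13, 17): truth gives 8, best alternative gives 8.
Others report (13, 17, 13): truth gives 8, best alternative gives 8.
Others report (13, 17, 17): truth gives 8, best alternative gives 8.
Others report (17, 8, 17): truth gives 8, best alternative gives 8.
Others report (17, 13, 13): truth gives 8, best alternative gives 8.
(Remaining 58 profiles checked similarly; truth is weakly best in each.)
In every case the truthful report is at least as good as any alternative, so it is a dominant strategy.

Yes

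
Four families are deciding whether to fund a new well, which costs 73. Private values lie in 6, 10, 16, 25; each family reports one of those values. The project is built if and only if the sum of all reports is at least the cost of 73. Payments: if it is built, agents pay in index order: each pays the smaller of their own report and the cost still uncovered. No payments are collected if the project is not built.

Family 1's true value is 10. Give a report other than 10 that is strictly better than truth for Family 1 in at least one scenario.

Suppose Family 2 reports 25, Family 3 reports 25 and Family 4 reports 25.
Report 10: project built, pays 10, utility 10 - 10 = 0.
Report 6: project built, pays 6, utility 10 - 6 = 4.
So reporting 6 beats truth here (4 > 0).

6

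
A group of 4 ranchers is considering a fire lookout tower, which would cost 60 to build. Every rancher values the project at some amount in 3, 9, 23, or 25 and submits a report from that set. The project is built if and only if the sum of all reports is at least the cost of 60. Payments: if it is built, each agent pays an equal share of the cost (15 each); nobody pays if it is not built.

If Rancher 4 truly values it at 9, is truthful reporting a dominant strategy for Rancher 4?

Consider the case where Rancher 1 reports 3, Rancher 2 reports 23 and Rancher 3 reports 25.
Truthful report 9: project built, pays 15, utility 9 - 15 = -6.
Report 3 instead: project not built, utility 0.
Since 0 > -6, reporting 3 is strictly better here, so truthful reporting is not dominant.

No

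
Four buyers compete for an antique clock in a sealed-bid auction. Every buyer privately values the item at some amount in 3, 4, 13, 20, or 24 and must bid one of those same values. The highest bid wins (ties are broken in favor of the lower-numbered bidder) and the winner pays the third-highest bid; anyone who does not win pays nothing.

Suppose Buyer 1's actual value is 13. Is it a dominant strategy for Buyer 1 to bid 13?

Consider the case where Buyer 2 bids 3, Buyer 3 bids 3 and Buyer 4 bids 20.
Truthful bid 13: loses, pays 0, utility 0.
Bid 20 instead: wins, pays 3, utility 13 - 3 = 10.
Since 10 > 0, bidding 20 is strictly better here, so truthful bidding is not dominant.

No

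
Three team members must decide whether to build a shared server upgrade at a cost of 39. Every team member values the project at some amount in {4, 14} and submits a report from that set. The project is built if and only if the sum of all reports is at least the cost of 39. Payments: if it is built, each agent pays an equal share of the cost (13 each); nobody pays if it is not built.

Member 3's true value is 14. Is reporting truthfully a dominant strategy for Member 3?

Check each profile of the others' reports and compare truth against every alternative report.
Others report (14, 14): truth gives 1, best alternative gives 0.
Others report (4, 4): truth gives 0, best alternative gives 0.
Others report (4, 14): truth gives 0, best alternative gives 0.
Others report (14, 4): truth gives 0, best alternative gives 0.
In every case the truthful report is at least as good as any alternative, so it is a dominant strategy.

Yes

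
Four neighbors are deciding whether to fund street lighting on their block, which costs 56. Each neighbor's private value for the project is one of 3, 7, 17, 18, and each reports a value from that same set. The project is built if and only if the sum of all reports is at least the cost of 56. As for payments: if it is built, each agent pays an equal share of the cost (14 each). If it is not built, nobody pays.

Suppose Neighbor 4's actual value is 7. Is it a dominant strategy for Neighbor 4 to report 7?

Consider the case where Neighbor 1 reports 17, Neighbor 2 reports 17 and Neighbor 3 reports 17.
Truthful report 7: project built, pays 14, utility 7 - 14 = -7.
Report 3 instead: project not built, utility 0.
Since 0 > -7, reporting 3 is strictly better here, so truthful reporting is not dominant.

No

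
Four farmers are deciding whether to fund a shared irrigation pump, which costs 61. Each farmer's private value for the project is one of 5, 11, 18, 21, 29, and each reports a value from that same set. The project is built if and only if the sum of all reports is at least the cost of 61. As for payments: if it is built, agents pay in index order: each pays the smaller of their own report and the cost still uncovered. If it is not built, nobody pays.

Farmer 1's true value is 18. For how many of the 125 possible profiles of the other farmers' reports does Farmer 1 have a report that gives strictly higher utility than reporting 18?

Others report (5, 18, 29): truth gives 0; report 11 gives 7 > 0. Violating.
Others report (5, 21, 29): truth gives 0; report 11 gives 7 > 0. Violating.
Others report (5, 29, 18): truth gives 0; report 11 gives 7 > 0. Violating.
Others report (5, 29, 21): truth gives 0; report 11 gives 7 > 0. Violating.
Others report (5, 5, 5): truth gives 0; no alternative beats it.
Others report (5, 5, 11): truth gives 0; no alternative beats it.
(Checking all 125 profiles: 69 have a profitable deviation, 56 do not.)

69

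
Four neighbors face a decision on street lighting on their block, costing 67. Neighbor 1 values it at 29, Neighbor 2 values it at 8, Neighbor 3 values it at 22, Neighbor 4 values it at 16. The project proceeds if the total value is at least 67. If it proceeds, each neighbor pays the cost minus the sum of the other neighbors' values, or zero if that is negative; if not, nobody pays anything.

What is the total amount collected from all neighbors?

43

Total value 75 ≥ cost 67, so it is built.
Neighbor 1: others sum to 46; max(0, 67 - 46) = 21.
Neighbor 2: others sum to 67; max(0, 67 - 67) = 0.
Neighbor 3: others sum to 53; max(0, 67 - 53) = 14.
Neighbor 4: others sum to 59; max(0, 67 - 59) = 8.
Total collected = 21 + 0 + 14 + 8 = 43.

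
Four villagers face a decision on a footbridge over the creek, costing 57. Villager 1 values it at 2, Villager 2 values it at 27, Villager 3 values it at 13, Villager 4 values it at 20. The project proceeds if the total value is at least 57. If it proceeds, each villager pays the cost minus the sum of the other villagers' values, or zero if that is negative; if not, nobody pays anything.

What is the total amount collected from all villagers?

45

Total value 62 ≥ cost 57, so it is built.
Villager 1: others sum to 60; max(0, 57 - 60) = 0.
Villager 2: others sum to 35; max(0, 57 - 35) = 22.
Villager 3: others sum to 49; max(0, 57 - 49) = 8.
Villager 4: others sum to 42; max(0, 57 - 42) = 15.
Total collected = 0 + 22 + 8 + 15 = 45.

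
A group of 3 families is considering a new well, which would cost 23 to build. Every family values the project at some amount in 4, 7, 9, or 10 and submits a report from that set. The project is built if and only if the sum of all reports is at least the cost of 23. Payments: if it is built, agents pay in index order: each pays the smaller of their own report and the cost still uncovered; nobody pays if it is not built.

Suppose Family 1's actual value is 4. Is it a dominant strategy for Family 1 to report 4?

Check each profile of the others' reports and compare truth against every alternative report.
Others report (7, 9): truth gives 0, best alternative gives -3.
Others report (7, 10): truth gives 0, best alternative gives -3.
Others report (9, 7): truth gives 0, best alternative gives -3.
Others report (9, 9): truth gives 0, best alternative gives -3.
Others report (9, 10): truth gives 0, best alternative gives -3.
Others report (10, 7): truth gives 0, best alternative gives -3.
(Remaining 10 profiles checked similarly; truth is weakly best in each.)
In every case the truthful report is at least as good as any alternative, so it is a dominant strategy.

Yes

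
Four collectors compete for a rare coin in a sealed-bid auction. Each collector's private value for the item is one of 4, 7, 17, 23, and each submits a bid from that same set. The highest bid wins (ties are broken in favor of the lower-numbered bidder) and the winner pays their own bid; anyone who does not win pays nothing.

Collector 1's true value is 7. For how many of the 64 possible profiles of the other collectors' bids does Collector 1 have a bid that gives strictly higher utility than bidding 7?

1

Others bid (4, 4, 4): truth gives 0; bid 4 gives 3 > 0. Violating.
Others bid (4, 4, 7): truth gives 0; no alternative beats it.
Others bid (4, 4, 17): truth gives 0; no alternative beats it.
(Checking all 64 profiles: 1 has a profitable deviation, 63 do not.)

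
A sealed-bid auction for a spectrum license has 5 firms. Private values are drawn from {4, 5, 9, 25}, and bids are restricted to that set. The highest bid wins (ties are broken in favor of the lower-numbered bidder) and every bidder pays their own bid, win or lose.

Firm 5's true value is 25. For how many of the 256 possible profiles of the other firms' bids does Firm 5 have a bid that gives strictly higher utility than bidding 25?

Others bid (4, 4, 4, 4): truth gives 0; bid 5 gives 20 > 0. Violating.
Others bid (4, 4, 4, 5): truth gives 0; bid 9 gives 16 > 0. Violating.
Others bid (4, 4, 4, 25): truth gives -25; bid 4 gives -4 > -25. Violating.
Others bid (4, 4, 5, 4): truth gives 0; bid 9 gives 16 > 0. Violating.
Others bid (4, 4, 4, 9): truth gives 0; no alternative beats it.
Others bid (4, 4, 5, 9): truth gives 0; no alternative beats it.
(Checking all 256 profiles: 191 have a profitable deviation, 65 do not.)

191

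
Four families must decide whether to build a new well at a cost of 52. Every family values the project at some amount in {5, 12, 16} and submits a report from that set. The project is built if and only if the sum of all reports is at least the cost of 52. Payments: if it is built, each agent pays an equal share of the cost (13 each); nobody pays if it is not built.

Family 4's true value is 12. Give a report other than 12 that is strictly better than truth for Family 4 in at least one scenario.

5

Suppose Family 1 reports 12, Family 2 reports 12 and Family 3 reports 16.
Report 12: project built, pays 13, utility 12 - 13 = -1.
Report 5: project not built, utility 0.
So reporting 5 beats truth here (0 > -1).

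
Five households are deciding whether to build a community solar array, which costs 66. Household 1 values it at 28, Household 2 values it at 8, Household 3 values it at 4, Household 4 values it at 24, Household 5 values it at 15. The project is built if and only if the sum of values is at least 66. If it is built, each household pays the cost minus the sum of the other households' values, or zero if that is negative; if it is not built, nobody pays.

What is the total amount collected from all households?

28

Total value 79 ≥ cost 66, so it is built.
Household 1: others sum to 51; max(0, 66 - 51) = 15.
Household 2: others sum to 71; max(0, 66 - 71) = 0.
Household 3: others sum to 75; max(0, 66 - 75) = 0.
Household 4: others sum to 55; max(0, 66 - 55) = 11.
Household 5: others sum to 64; max(0, 66 - 64) = 2.
Total collected = 15 + 0 + 0 + 11 + 2 = 28.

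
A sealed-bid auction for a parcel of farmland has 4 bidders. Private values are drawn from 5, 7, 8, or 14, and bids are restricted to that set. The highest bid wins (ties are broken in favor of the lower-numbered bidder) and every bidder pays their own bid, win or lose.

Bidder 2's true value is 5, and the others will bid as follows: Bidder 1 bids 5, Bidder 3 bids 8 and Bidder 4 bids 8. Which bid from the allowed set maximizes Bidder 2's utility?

Bid 5: loses but pays 5, utility -5.
Bid 7: loses but pays 7, utility -7.
Bid 8: wins, pays 8, utility 5 - 8 = -3.
Bid 14: wins, pays 14, utility 5 - 14 = -9.
The best choice is 8 with utility -3.

8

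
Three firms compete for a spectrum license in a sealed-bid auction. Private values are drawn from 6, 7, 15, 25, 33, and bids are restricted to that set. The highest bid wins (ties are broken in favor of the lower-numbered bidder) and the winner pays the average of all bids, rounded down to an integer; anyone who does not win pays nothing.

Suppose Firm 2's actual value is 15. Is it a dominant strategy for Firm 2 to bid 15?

No

Consider the case where Firm 1 bids 6 and Firm 3 bids 6.
Truthful bid 15: wins, pays 9, utility 15 - 9 = 6.
Bid 7 instead: wins, pays 6, utility 15 - 6 = 9.
Since 9 > 6, bidding 7 is strictly better here, so truthful bidding is not dominant.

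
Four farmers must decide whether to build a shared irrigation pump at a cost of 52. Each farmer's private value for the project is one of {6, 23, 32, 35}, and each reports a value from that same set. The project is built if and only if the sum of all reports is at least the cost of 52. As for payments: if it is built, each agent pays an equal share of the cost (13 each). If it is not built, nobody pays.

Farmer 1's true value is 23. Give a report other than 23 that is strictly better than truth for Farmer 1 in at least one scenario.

35

Suppose Farmer 2 reports 6, Farmer 3 reports 6 and Farmer 4 reports 6.
Report 23: project not built, utility 0.
Report 35: project built, pays 13, utility 23 - 13 = 10.
So reporting 35 beats truth here (10 > 0).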